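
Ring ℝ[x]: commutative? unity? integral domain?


Polynomial ring over ℝ (an integral domain) is a commutative integral domain with unity 1
Commutative: Yes
Integral domain: Yes
Has unity: Yes

ℝ[x]: Commutative=Yes, Unity=Yes


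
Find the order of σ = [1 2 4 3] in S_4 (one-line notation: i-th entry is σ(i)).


Cycle decomposition: (3 4)
Cycle lengths: 2
Order = lcm(2) = 2

ord(σ) = 2


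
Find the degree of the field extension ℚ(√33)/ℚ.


√33 has minimal polynomial x² - 33 (irreducible over ℚ since 33 is squarefree)

[ℚ(√33)/ℚ] = 2


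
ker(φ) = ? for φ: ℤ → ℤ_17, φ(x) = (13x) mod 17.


Kernel = preimage of identity
ker(φ) = {x ∈ ℤ : 13x ≡ 0 (mod 17)}. gcd(13,17) = 1, so 13x ≡ 0 (mod 17) ⟺ x ≡ 0 (mod 17/1 = 17). Hence ker(φ) = 17ℤ

ker(φ) = 17ℤ


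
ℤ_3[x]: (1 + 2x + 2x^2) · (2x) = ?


Expand and collect like terms; reduce coefficients mod 3:
x^0: 1·0 = 0 ≡ 0 (mod 3)
x^1: 1·2 + 2·0 = 2 ≡ 2 (mod 3)
x^2: 2·2 + 2·0 = 4 ≡ 1 (mod 3)
x^3: 2·2 = 4 ≡ 1 (mod 3)
Result: 2x + x^2 + x^3

f · g = 2x + x^2 + x^3


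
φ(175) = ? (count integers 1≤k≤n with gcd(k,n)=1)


Factor n: 175 = 5^2 × 7
φ(n) = n · ∏(1 - 1/p) over distinct primes p | n
φ(175) = 175 · (1 - 1/5) · (1 - 1/7) = 120

φ(175) = 120


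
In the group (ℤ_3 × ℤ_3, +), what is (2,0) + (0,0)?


Operation: componentwise addition mod (3, 3)
(2,0) + (0,0) = ((a₁+b₁) mod 3, (a₂+b₂) mod 3) with a = (2,0), b = (0,0)

(2,0) + (0,0) = (2,0)


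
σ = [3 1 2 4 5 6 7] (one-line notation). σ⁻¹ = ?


To find σ⁻¹, swap domain and range:
σ(1) = 3 → σ⁻¹(3) = 1
σ(2) = 1 → σ⁻¹(1) = 2
σ(3) = 2 → σ⁻¹(2) = 3
σ(4) = 4 → σ⁻¹(4) = 4
σ(5) = 5 → σ⁻¹(5) = 5
σ(6) = 6 → σ⁻¹(6) = 6
σ(7) = 7 → σ⁻¹(7) = 7

σ⁻¹ = [2 3 1 4 5 6 7]


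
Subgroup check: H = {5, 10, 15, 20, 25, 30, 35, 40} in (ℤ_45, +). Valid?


Subgroup test for H = {5, 10, 15, 20, 25, 30, 35, 40} in (ℤ_45, +):
(1) 0 ∈ H? No
(2) Closure: for all a,b ∈ H, (a+b) mod 45 ∈ H? No  [counterexample: 5 + 40 = 0 ∉ H]
(3) Inverses: for all a ∈ H, -a mod 45 ∈ H? Yes

No, H is not a subgroup of ℤ_45


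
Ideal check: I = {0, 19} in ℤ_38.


Check ideal conditions for I = {0, 19} in ℤ_38:
(1) I is an additive subgroup? Yes
(2) For r ∈ ℤ_38 and a ∈ I: r·a ∈ I? Yes

Yes, I is an ideal of ℤ_38


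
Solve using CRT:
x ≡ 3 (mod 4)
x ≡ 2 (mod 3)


m₁ = 4, m₂ = 3, gcd = 1, so CRT applies. M = m₁·m₂ = 12
Let M₁ = M/m₁ = 3, M₂ = M/m₂ = 4
Find y₁ ≡ M₁⁻¹ (mod m₁): 3⁻¹ ≡ 3 (mod 4)
Find y₂ ≡ M₂⁻¹ (mod m₂): 4⁻¹ ≡ 1 (mod 3)
x = a₁·M₁·y₁ + a₂·M₂·y₂ = 3·3·3 + 2·4·1 = 35
Reduce mod 12: x ≡ 11
Check: 11 mod 4 = 3 ✓, 11 mod 3 = 2 ✓

x ≡ 11 (mod 12)


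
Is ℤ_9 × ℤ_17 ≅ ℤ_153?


Comparing ℤ_9 × ℤ_17 and ℤ_153:
gcd(9,17) = 1, so ℤ_9 × ℤ_17 ≅ ℤ_153 (CRT)

Yes, ℤ_9 × ℤ_17 ≅ ℤ_153


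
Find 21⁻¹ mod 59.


Use the extended Euclidean algorithm to write 1 = 21·s + 59·t; then s mod 59 is the inverse.
Euclidean algorithm:
  21 = 0·59 + 21
  59 = 2·21 + 17
  21 = 1·17 + 4
  17 = 4·4 + 1
  4 = 4·1 + 0
gcd(21,59) = 1
Back-substitution gives: 21·(-14) + 59·(5) = 1
So 21⁻¹ ≡ -14 ≡ 45 (mod 59)
Check: 21 × 45 = 945 ≡ 1 (mod 59) ✓

21⁻¹ ≡ 45 (mod 59)


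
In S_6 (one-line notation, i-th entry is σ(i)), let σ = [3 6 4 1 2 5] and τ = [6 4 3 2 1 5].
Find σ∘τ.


σ∘τ: apply τ first, then σ
1 →τ 6 →σ 5
2 →τ 4 →σ 1
3 →τ 3 →σ 4
4 →τ 2 →σ 6
5 →τ 1 →σ 3
6 →τ 5 →σ 2

σ∘τ = [5 1 4 6 3 2]


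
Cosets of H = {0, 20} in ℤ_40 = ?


H = {0, 20}, |H| = 2
Number of cosets = |G|/|H| = 40/2 = 20
0 + H = {0, 20}
1 + H = {1, 21}
2 + H = {2, 22}
3 + H = {3, 23}
4 + H = {4, 24}
5 + H = {5, 25}
6 + H = {6, 26}
7 + H = {7, 27}
8 + H = {8, 28}
9 + H = {9, 29}
10 + H = {10, 30}
11 + H = {11, 31}
12 + H = {12, 32}
13 + H = {13, 33}
14 + H = {14, 34}
15 + H = {15, 35}
16 + H = {16, 36}
17 + H = {17, 37}
18 + H = {18, 38}
19 + H = {19, 39}

Cosets: 0+H={0,20}; 1+H={1,21}; 2+H={2,22}; 3+H={3,23}; 4+H={4,24}; 5+H={5,25}; 6+H={6,26}; 7+H={7,27}; 8+H={8,28}; 9+H={9,29}; 10+H={10,30}; 11+H={11,31}; 12+H={12,32}; 13+H={13,33}; 14+H={14,34}; 15+H={15,35}; 16+H={16,36}; 17+H={17,37}; 18+H={18,38}; 19+H={19,39}


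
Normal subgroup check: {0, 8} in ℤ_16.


H = {0, 8} in ℤ_16
ℤ_16 is abelian; every subgroup of an abelian group is normal

Yes, normal subgroup


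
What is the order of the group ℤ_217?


ℤ_n has n elements.

|ℤ_217| = 217


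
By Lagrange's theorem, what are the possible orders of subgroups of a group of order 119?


Lagrange's theorem: |H| divides |G|
|G| = 119
Divisors of 119: 1, 7, 17, 119

Possible subgroup orders: {1, 7, 17, 119}


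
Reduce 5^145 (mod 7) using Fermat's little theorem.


Fermat's little theorem: if p is prime and gcd(a,p)=1, then a^(p-1) ≡ 1 (mod p)
p = 7 is prime, gcd(5,7) = 1
Reduce exponent: 145 mod 6 = 1
So 5^145 ≡ 5^1 (mod 7)
5^1 mod 7 = 5

5^145 ≡ 5 (mod 7)


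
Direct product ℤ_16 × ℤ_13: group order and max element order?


|ℤ_16 × ℤ_13| = 16 × 13 = 208
Max element order = lcm(16,13) = 208
Cyclic? Yes (gcd=1)

|ℤ_16×ℤ_13| = 208, max element order = 208


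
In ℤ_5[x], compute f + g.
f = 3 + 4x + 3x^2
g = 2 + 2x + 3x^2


Add coefficients mod 5:
x^0: 3 + 2 = 0 (mod 5)
x^1: 4 + 2 = 1 (mod 5)
x^2: 3 + 3 = 1 (mod 5)
Result: x + x^2

f + g = x + x^2


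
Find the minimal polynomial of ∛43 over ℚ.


∛43 satisfies x³ - 43 = 0, irreducible over ℚ (no rational root; 43 is not a perfect cube)

Minimal polynomial: x³ - 43


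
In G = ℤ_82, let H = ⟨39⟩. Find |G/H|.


|⟨39⟩| = n / gcd(39, 82) = 82 / 1 = 82
H is normal (ℤ_82 is abelian).
|G/H| = |G| / |H| = 82 / 82 = 1

|G/H| = 1


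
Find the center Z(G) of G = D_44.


Z(G) = {g ∈ G | gx = xg for all x ∈ G}
For even n, Z(D_n) = {e, r^(n/2)}: the 180° rotation r^22 commutes with every reflection and rotation

Z(D_44) = {e, r^22}


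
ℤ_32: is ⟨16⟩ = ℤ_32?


g generates ℤ_n iff gcd(g, n) = 1
gcd(16, 32) = 16
Since gcd = 16 ≠ 1, ⟨16⟩ has order 2 < 32, so 16 is not a generator.

No, 16 does not generate ℤ_32


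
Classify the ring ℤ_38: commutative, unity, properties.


ℤ_38 is a commutative ring with unity 1; 38 = 2×19 is composite, so 2·19 ≡ 0 gives zero divisors (not an integral domain)
Commutative: Yes
Integral domain: No
Has unity: Yes

ℤ_38: Commutative=Yes, Unity=Yes


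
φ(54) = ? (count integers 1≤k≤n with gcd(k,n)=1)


Factor n: 54 = 2 × 3^3
φ(n) = n · ∏(1 - 1/p) over distinct primes p | n
φ(54) = 54 · (1 - 1/2) · (1 - 1/3) = 18

φ(54) = 18


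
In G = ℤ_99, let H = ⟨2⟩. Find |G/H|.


|⟨2⟩| = n / gcd(2, 99) = 99 / 1 = 99
H is normal (ℤ_99 is abelian).
|G/H| = |G| / |H| = 99 / 99 = 1

|G/H| = 1


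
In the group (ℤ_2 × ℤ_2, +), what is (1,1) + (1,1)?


Operation: componentwise addition mod (2, 2)
(1,1) + (1,1) = ((a₁+b₁) mod 2, (a₂+b₂) mod 2) with a = (1,1), b = (1,1)

(1,1) + (1,1) = (0,0)


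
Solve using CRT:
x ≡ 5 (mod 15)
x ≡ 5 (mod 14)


m₁ = 15, m₂ = 14, gcd = 1, so CRT applies. M = m₁·m₂ = 210
Let M₁ = M/m₁ = 14, M₂ = M/m₂ = 15
Find y₁ ≡ M₁⁻¹ (mod m₁): 14⁻¹ ≡ 14 (mod 15)
Find y₂ ≡ M₂⁻¹ (mod m₂): 15⁻¹ ≡ 1 (mod 14)
x = a₁·M₁·y₁ + a₂·M₂·y₂ = 5·14·14 + 5·15·1 = 1055
Reduce mod 210: x ≡ 5
Check: 5 mod 15 = 5 ✓, 5 mod 14 = 5 ✓

x ≡ 5 (mod 210)


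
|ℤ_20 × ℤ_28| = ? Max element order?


|ℤ_20 × ℤ_28| = 20 × 28 = 560
Max element order = lcm(20,28) = 140
Cyclic? No (gcd=4)

|ℤ_20×ℤ_28| = 560, max element order = 140


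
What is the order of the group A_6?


|A_n| = n!/2 (even permutations)
|A_6| = 6!/2 = 720/2 = 360

|A_6| = 360


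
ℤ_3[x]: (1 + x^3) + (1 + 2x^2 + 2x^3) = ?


Add coefficients mod 3:
x^0: 1 + 1 = 2 (mod 3)
x^1: 0 + 0 = 0 (mod 3)
x^2: 0 + 2 = 2 (mod 3)
x^3: 1 + 2 = 0 (mod 3)
Result: 2 + 2x^2

f + g = 2 + 2x^2


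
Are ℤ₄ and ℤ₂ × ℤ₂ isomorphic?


Comparing ℤ₄ and ℤ₂ × ℤ₂:
ℤ₄ has an element of order 4; ℤ₂×ℤ₂ has exponent 2

No, ℤ₄ ≇ ℤ₂ × ℤ₂


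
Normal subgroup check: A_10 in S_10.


H = A_10 in S_10
A_10 has index 2 in S_10, and every subgroup of index 2 is normal

Yes, normal subgroup


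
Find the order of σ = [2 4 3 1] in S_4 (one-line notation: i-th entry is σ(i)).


Cycle decomposition: (1 2 4)
Cycle lengths: 3
Order = lcm(3) = 3

ord(σ) = 3


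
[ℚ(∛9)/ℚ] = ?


∛9 has minimal polynomial x³ - 9 (irreducible over ℚ since 9 is not a perfect cube)

[ℚ(∛9)/ℚ] = 3


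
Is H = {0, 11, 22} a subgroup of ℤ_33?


Subgroup test for H = {0, 11, 22} in (ℤ_33, +):
(1) 0 ∈ H? Yes
(2) Closure: for all a,b ∈ H, (a+b) mod 33 ∈ H? Yes
(3) Inverses: for all a ∈ H, -a mod 33 ∈ H? Yes

Yes, H is a subgroup of ℤ_33


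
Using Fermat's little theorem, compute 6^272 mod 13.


Fermat's little theorem: if p is prime and gcd(a,p)=1, then a^(p-1) ≡ 1 (mod p)
p = 13 is prime, gcd(6,13) = 1
Reduce exponent: 272 mod 12 = 8
So 6^272 ≡ 6^8 (mod 13)
6^8 mod 13 = 3

6^272 ≡ 3 (mod 13)


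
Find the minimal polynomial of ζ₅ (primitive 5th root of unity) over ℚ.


ζ₅ is a root of Φ₅(x) = x⁴ + x³ + x² + x + 1, irreducible over ℚ

Minimal polynomial: x⁴ + x³ + x² + x + 1


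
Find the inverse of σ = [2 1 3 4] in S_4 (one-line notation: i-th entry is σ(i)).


To find σ⁻¹, swap domain and range:
σ(1) = 2 → σ⁻¹(2) = 1
σ(2) = 1 → σ⁻¹(1) = 2
σ(3) = 3 → σ⁻¹(3) = 3
σ(4) = 4 → σ⁻¹(4) = 4

σ⁻¹ = [2 1 3 4]


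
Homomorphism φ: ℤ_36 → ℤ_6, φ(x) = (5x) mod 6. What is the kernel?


Kernel = preimage of identity
ker(φ) = {x ∈ ℤ_36 : 5x ≡ 0 (mod 6)}. Since 6 | 36, φ is well-defined. The kernel is the cyclic subgroup ⟨6⟩ of ℤ_36 (order 6), i.e. {0, 6, 12, 18, 24, 30}

ker(φ) = {0, 6, 12, 18, 24, 30}


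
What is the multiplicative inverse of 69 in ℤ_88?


Use the extended Euclidean algorithm to write 1 = 69·s + 88·t; then s mod 88 is the inverse.
Euclidean algorithm:
  69 = 0·88 + 69
  88 = 1·69 + 19
  69 = 3·19 + 12
  19 = 1·12 + 7
  12 = 1·7 + 5
  7 = 1·5 + 2
  5 = 2·2 + 1
  2 = 2·1 + 0
gcd(69,88) = 1
Back-substitution gives: 69·(37) + 88·(-29) = 1
So 69⁻¹ ≡ 37 ≡ 37 (mod 88)
Check: 69 × 37 = 2553 ≡ 1 (mod 88) ✓

69⁻¹ ≡ 37 (mod 88)


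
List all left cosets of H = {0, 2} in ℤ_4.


H = {0, 2}, |H| = 2
Number of cosets = |G|/|H| = 4/2 = 2
0 + H = {0, 2}
1 + H = {1, 3}

Cosets: 0+H={0,2}; 1+H={1,3}


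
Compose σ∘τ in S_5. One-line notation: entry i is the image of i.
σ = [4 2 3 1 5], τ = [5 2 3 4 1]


σ∘τ: apply τ first, then σ
1 →τ 5 →σ 5
2 →τ 2 →σ 2
3 →τ 3 →σ 3
4 →τ 4 →σ 1
5 →τ 1 →σ 4

σ∘τ = [5 2 3 1 4]


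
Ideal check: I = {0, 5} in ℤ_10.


Check ideal conditions for I = {0, 5} in ℤ_10:
(1) I is an additive subgroup? Yes
(2) For r ∈ ℤ_10 and a ∈ I: r·a ∈ I? Yes

Yes, I is an ideal of ℤ_10


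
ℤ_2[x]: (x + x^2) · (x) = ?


Expand and collect like terms; reduce coefficients mod 2:
x^0: 0·0 = 0 ≡ 0 (mod 2)
x^1: 0·1 + 1·0 = 0 ≡ 0 (mod 2)
x^2: 1·1 + 1·0 = 1 ≡ 1 (mod 2)
x^3: 1·1 = 1 ≡ 1 (mod 2)
Result: x^2 + x^3

f · g = x^2 + x^3


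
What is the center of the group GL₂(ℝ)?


Z(G) = {g ∈ G | gx = xg for all x ∈ G}
Only scalar multiples of the identity commute with all invertible matrices

Z(GL₂(ℝ)) = {aI : a ∈ ℝ, a ≠ 0}


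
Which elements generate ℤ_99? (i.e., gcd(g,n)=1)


g generates ℤ_n iff gcd(g,n) = 1
Prime factors of 99: 3, 11
Generators are g ∈ {1,...,98} not divisible by any of these primes.
Generators: {1, 2, 4, 5, 7, 8, 10, 13, 14, 16, 17, 19, 20, 23, 25, 26, 28, 29, 31, 32, 34, 35, 37, 38, 40, 41, 43, 46, 47, 49, 50, 52, 53, 56, 58, 59, 61, 62, 64, 65, 67, 68, 70, 71, 73, 74, 76, 79, 80, 82, 83, 85, 86, 89, 91, 92, 94, 95, 97, 98}
Number of generators = φ(99) = 60

Generators of ℤ_99 = {1, 2, 4, 5, 7, 8, 10, 13, 14, 16, 17, 19, 20, 23, 25, 26, 28, 29, 31, 32, 34, 35, 37, 38, 40, 41, 43, 46, 47, 49, 50, 52, 53, 56, 58, 59, 61, 62, 64, 65, 67, 68, 70, 71, 73, 74, 76, 79, 80, 82, 83, 85, 86, 89, 91, 92, 94, 95, 97, 98}


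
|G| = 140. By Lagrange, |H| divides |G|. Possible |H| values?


Lagrange's theorem: |H| divides |G|
|G| = 140
Divisors of 140: 1, 2, 4, 5, 7, 10, 14, 20, 28, 35, 70, 140

Possible subgroup orders: {1, 2, 4, 5, 7, 10, 14, 20, 28, 35, 70, 140}


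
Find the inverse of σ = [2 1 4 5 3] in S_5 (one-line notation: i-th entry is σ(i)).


To find σ⁻¹, swap domain and range:
σ(1) = 2 → σ⁻¹(2) = 1
σ(2) = 1 → σ⁻¹(1) = 2
σ(3) = 4 → σ⁻¹(4) = 3
σ(4) = 5 → σ⁻¹(5) = 4
σ(5) = 3 → σ⁻¹(3) = 5

σ⁻¹ = [2 1 5 3 4]


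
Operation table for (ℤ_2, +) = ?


Elements: {0, 1}
Operation: addition mod 2
Entry (a, b) = (a + b) mod 2

Cayley table:
  | 0 | 1
0 | 0 | 1
1 | 1 | 0


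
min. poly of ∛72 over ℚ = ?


∛72 satisfies x³ - 72 = 0, irreducible over ℚ (no rational root; 72 is not a perfect cube)

Minimal polynomial: x³ - 72


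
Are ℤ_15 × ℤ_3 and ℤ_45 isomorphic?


Comparing ℤ_15 × ℤ_3 and ℤ_45:
gcd(15,3) = 3 ≠ 1. Max element order in ℤ_15×ℤ_3 is lcm(15,3) = 15 < 45, so it has no element of order 45

No, ℤ_15 × ℤ_3 ≇ ℤ_45


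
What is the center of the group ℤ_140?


Z(G) = {g ∈ G | gx = xg for all x ∈ G}
ℤ_140 is abelian, so Z(G) = G

Z(ℤ_140) = ℤ_140


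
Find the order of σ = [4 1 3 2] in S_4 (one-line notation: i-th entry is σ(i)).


Cycle decomposition: (1 4 2)
Cycle lengths: 3
Order = lcm(3) = 3

ord(σ) = 3


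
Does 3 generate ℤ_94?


g generates ℤ_n iff gcd(g, n) = 1
gcd(3, 94) = 1
Since gcd = 1, 3 is a generator.

Yes, 3 generates ℤ_94


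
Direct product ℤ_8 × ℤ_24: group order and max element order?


|ℤ_8 × ℤ_24| = 8 × 24 = 192
Max element order = lcm(8,24) = 24
Cyclic? No (gcd=8)

|ℤ_8×ℤ_24| = 192, max element order = 24


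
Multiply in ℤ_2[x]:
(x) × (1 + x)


Expand and collect like terms; reduce coefficients mod 2:
x^0: 0·1 = 0 ≡ 0 (mod 2)
x^1: 0·1 + 1·1 = 1 ≡ 1 (mod 2)
x^2: 1·1 = 1 ≡ 1 (mod 2)
Result: x + x^2

f · g = x + x^2


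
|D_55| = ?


|D_n| = 2n (n rotations and n reflections)
|D_55| = 2×55 = 110

|D_55| = 110


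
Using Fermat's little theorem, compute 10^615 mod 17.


Fermat's little theorem: if p is prime and gcd(a,p)=1, then a^(p-1) ≡ 1 (mod p)
p = 17 is prime, gcd(10,17) = 1
Reduce exponent: 615 mod 16 = 7
So 10^615 ≡ 10^7 (mod 17)
10^7 mod 17 = 5

10^615 ≡ 5 (mod 17)


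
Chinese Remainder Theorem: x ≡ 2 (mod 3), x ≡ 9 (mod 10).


m₁ = 3, m₂ = 10, gcd = 1, so CRT applies. M = m₁·m₂ = 30
Let M₁ = M/m₁ = 10, M₂ = M/m₂ = 3
Find y₁ ≡ M₁⁻¹ (mod m₁): 10⁻¹ ≡ 1 (mod 3)
Find y₂ ≡ M₂⁻¹ (mod m₂): 3⁻¹ ≡ 7 (mod 10)
x = a₁·M₁·y₁ + a₂·M₂·y₂ = 2·10·1 + 9·3·7 = 209
Reduce mod 30: x ≡ 29
Check: 29 mod 3 = 2 ✓, 29 mod 10 = 9 ✓

x ≡ 29 (mod 30)


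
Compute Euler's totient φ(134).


Factor n: 134 = 2 × 67
φ(n) = n · ∏(1 - 1/p) over distinct primes p | n
φ(134) = 134 · (1 - 1/2) · (1 - 1/67) = 66

φ(134) = 66


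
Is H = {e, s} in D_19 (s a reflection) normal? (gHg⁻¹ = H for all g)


H = {e, s} in D_19 (s a reflection)
r·s·r⁻¹ = sr⁻² ≠ s for n ≥ 3, so {e, s} is not closed under conjugation

No, not a normal subgroup


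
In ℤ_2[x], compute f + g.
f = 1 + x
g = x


Add coefficients mod 2:
x^0: 1 + 0 = 1 (mod 2)
x^1: 1 + 1 = 0 (mod 2)
Result: 1

f + g = 1


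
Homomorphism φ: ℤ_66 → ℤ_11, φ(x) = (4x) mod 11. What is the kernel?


Kernel = preimage of identity
ker(φ) = {x ∈ ℤ_66 : 4x ≡ 0 (mod 11)}. Since 11 | 66, φ is well-defined. The kernel is the cyclic subgroup ⟨11⟩ of ℤ_66 (order 6), i.e. {0, 11, 22, 33, 44, 55}

ker(φ) = {0, 11, 22, 33, 44, 55}


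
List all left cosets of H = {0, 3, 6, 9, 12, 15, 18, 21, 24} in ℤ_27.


H = {0, 3, 6, 9, 12, 15, 18, 21, 24}, |H| = 9
Number of cosets = |G|/|H| = 27/9 = 3
0 + H = {0, 3, 6, 9, 12, 15, 18, 21, 24}
1 + H = {1, 4, 7, 10, 13, 16, 19, 22, 25}
2 + H = {2, 5, 8, 11, 14, 17, 20, 23, 26}

Cosets: 0+H={0,3,6,9,12,15,18,21,24}; 1+H={1,4,7,10,13,16,19,22,25}; 2+H={2,5,8,11,14,17,20,23,26}


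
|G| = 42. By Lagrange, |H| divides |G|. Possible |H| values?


Lagrange's theorem: |H| divides |G|
|G| = 42
Divisors of 42: 1, 2, 3, 6, 7, 14, 21, 42

Possible subgroup orders: {1, 2, 3, 6, 7, 14, 21, 42}


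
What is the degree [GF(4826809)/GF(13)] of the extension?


GF(4826809) = GF(13^6), so the extension degree is 6

[GF(4826809)/GF(13)] = 6


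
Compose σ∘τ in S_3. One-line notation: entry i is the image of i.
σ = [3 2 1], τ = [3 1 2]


σ∘τ: apply τ first, then σ
1 →τ 3 →σ 1
2 →τ 1 →σ 3
3 →τ 2 →σ 2

σ∘τ = [1 3 2]


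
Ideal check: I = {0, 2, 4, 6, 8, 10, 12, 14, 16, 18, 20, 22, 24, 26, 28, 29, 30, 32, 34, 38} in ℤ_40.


Check ideal conditions for I = {0, 2, 4, 6, 8, 10, 12, 14, 16, 18, 20, 22, 24, 26, 28, 29, 30, 32, 34, 38} in ℤ_40:
(1) I is an additive subgroup? No
(2) For r ∈ ℤ_40 and a ∈ I: r·a ∈ I? No  [counterexample: r=2, a=18, r·a mod 40 = 36 ∉ I]

No, I is not an ideal of ℤ_40


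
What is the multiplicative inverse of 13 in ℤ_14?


Use the extended Euclidean algorithm to write 1 = 13·s + 14·t; then s mod 14 is the inverse.
Euclidean algorithm:
  13 = 0·14 + 13
  14 = 1·13 + 1
  13 = 13·1 + 0
gcd(13,14) = 1
Back-substitution gives: 13·(-1) + 14·(1) = 1
So 13⁻¹ ≡ -1 ≡ 13 (mod 14)
Check: 13 × 13 = 169 ≡ 1 (mod 14) ✓

13⁻¹ ≡ 13 (mod 14)


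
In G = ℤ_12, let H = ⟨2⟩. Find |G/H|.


|⟨2⟩| = n / gcd(2, 12) = 12 / 2 = 6
H is normal (ℤ_12 is abelian).
|G/H| = |G| / |H| = 12 / 6 = 2

|G/H| = 2


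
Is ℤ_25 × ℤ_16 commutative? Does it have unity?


Direct product ring; commutative with unity (1,1); but (1,0)·(0,1) = (0,0) gives zero divisors, so not an integral domain
Commutative: Yes
Integral domain: No
Has unity: Yes

ℤ_25 × ℤ_16: Commutative=Yes, Unity=Yes


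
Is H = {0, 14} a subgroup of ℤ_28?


Subgroup test for H = {0, 14} in (ℤ_28, +):
(1) 0 ∈ H? Yes
(2) Closure: for all a,b ∈ H, (a+b) mod 28 ∈ H? Yes
(3) Inverses: for all a ∈ H, -a mod 28 ∈ H? Yes

Yes, H is a subgroup of ℤ_28


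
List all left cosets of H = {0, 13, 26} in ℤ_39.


H = {0, 13, 26}, |H| = 3
Number of cosets = |G|/|H| = 39/3 = 13
0 + H = {0, 13, 26}
1 + H = {1, 14, 27}
2 + H = {2, 15, 28}
3 + H = {3, 16, 29}
4 + H = {4, 17, 30}
5 + H = {5, 18, 31}
6 + H = {6, 19, 32}
7 + H = {7, 20, 33}
8 + H = {8, 21, 34}
9 + H = {9, 22, 35}
10 + H = {10, 23, 36}
11 + H = {11, 24, 37}
12 + H = {12, 25, 38}

Cosets: 0+H={0,13,26}; 1+H={1,14,27}; 2+H={2,15,28}; 3+H={3,16,29}; 4+H={4,17,30}; 5+H={5,18,31}; 6+H={6,19,32}; 7+H={7,20,33}; 8+H={8,21,34}; 9+H={9,22,35}; 10+H={10,23,36}; 11+H={11,24,37}; 12+H={12,25,38}


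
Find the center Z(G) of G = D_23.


Z(G) = {g ∈ G | gx = xg for all x ∈ G}
For odd n, Z(D_n) = {e}: no nontrivial rotation commutes with all reflections

Z(D_23) = {e}


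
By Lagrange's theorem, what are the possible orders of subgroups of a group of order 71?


Lagrange's theorem: |H| divides |G|
|G| = 71
Divisors of 71: 1, 71

Possible subgroup orders: {1, 71}


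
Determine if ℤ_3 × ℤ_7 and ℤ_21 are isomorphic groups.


Comparing ℤ_3 × ℤ_7 and ℤ_21:
gcd(3,7) = 1, so ℤ_3 × ℤ_7 ≅ ℤ_21 (CRT)

Yes, ℤ_3 × ℤ_7 ≅ ℤ_21


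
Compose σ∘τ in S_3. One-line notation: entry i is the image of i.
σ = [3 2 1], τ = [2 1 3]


σ∘τ: apply τ first, then σ
1 →τ 2 →σ 2
2 →τ 1 →σ 3
3 →τ 3 →σ 1

σ∘τ = [2 3 1]


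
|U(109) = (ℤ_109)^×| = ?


U(n) is the group of units mod n; |U(n)| = φ(n)
|U(109)| = φ(109) = 108

|U(109) = (ℤ_109)^×| = 108


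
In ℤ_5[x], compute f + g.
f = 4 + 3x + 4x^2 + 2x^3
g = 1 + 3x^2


Add coefficients mod 5:
x^0: 4 + 1 = 0 (mod 5)
x^1: 3 + 0 = 3 (mod 5)
x^2: 4 + 3 = 2 (mod 5)
x^3: 2 + 0 = 2 (mod 5)
Result: 3x + 2x^2 + 2x^3

f + g = 3x + 2x^2 + 2x^3


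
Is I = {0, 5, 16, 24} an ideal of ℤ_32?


Check ideal conditions for I = {0, 5, 16, 24} in ℤ_32:
(1) I is an additive subgroup? No
(2) For r ∈ ℤ_32 and a ∈ I: r·a ∈ I? No  [counterexample: r=2, a=5, r·a mod 32 = 10 ∉ I]

No, I is not an ideal of ℤ_32


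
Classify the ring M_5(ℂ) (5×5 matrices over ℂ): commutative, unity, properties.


Matrix multiplication is non-commutative for n ≥ 2; the identity matrix I is the unity; singular matrices give zero divisors, so not an integral domain
Commutative: No
Integral domain: No
Has unity: Yes

M_5(ℂ) (5×5 matrices over ℂ): Commutative=No, Unity=Yes


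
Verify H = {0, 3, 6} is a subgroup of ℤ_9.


Subgroup test for H = {0, 3, 6} in (ℤ_9, +):
(1) 0 ∈ H? Yes
(2) Closure: for all a,b ∈ H, (a+b) mod 9 ∈ H? Yes
(3) Inverses: for all a ∈ H, -a mod 9 ∈ H? Yes

Yes, H is a subgroup of ℤ_9


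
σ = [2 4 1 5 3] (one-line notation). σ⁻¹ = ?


To find σ⁻¹, swap domain and range:
σ(1) = 2 → σ⁻¹(2) = 1
σ(2) = 4 → σ⁻¹(4) = 2
σ(3) = 1 → σ⁻¹(1) = 3
σ(4) = 5 → σ⁻¹(5) = 4
σ(5) = 3 → σ⁻¹(3) = 5

σ⁻¹ = [3 1 5 2 4]


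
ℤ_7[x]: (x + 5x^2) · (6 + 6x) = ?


Expand and collect like terms; reduce coefficients mod 7:
x^0: 0·6 = 0 ≡ 0 (mod 7)
x^1: 0·6 + 1·6 = 6 ≡ 6 (mod 7)
x^2: 1·6 + 5·6 = 36 ≡ 1 (mod 7)
x^3: 5·6 = 30 ≡ 2 (mod 7)
Result: 6x + x^2 + 2x^3

f · g = 6x + x^2 + 2x^3


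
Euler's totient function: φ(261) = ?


Factor n: 261 = 3^2 × 29
φ(n) = n · ∏(1 - 1/p) over distinct primes p | n
φ(261) = 261 · (1 - 1/3) · (1 - 1/29) = 168

φ(261) = 168


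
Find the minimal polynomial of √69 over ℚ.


√69 satisfies x² - 69 = 0, irreducible over ℚ since 69 is squarefree

Minimal polynomial: x² - 69


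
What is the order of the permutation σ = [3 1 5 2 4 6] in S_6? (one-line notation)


Cycle decomposition: (1 3 5 4 2)
Cycle lengths: 5
Order = lcm(5) = 5

ord(σ) = 5


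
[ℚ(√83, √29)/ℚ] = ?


[ℚ(√83,√29):ℚ] = [ℚ(√83,√29):ℚ(√83)]·[ℚ(√83):ℚ] = 2·2 = 4

[ℚ(√83, √29)/ℚ] = 4


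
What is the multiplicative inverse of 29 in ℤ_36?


Use the extended Euclidean algorithm to write 1 = 29·s + 36·t; then s mod 36 is the inverse.
Euclidean algorithm:
  29 = 0·36 + 29
  36 = 1·29 + 7
  29 = 4·7 + 1
  7 = 7·1 + 0
gcd(29,36) = 1
Back-substitution gives: 29·(5) + 36·(-4) = 1
So 29⁻¹ ≡ 5 ≡ 5 (mod 36)
Check: 29 × 5 = 145 ≡ 1 (mod 36) ✓

29⁻¹ ≡ 5 (mod 36)


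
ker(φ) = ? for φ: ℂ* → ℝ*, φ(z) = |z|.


Kernel = preimage of identity
ker(φ) = {z ∈ ℂ* | |z| = 1} = unit circle S¹

ker(φ) = S¹ (unit circle)


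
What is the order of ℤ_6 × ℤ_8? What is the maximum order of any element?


|ℤ_6 × ℤ_8| = 6 × 8 = 48
Max element order = lcm(6,8) = 24
Cyclic? No (gcd=2)

|ℤ_6×ℤ_8| = 48, max element order = 24


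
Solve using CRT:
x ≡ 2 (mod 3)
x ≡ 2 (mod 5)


m₁ = 3, m₂ = 5, gcd = 1, so CRT applies. M = m₁·m₂ = 15
Let M₁ = M/m₁ = 5, M₂ = M/m₂ = 3
Find y₁ ≡ M₁⁻¹ (mod m₁): 5⁻¹ ≡ 2 (mod 3)
Find y₂ ≡ M₂⁻¹ (mod m₂): 3⁻¹ ≡ 2 (mod 5)
x = a₁·M₁·y₁ + a₂·M₂·y₂ = 2·5·2 + 2·3·2 = 32
Reduce mod 15: x ≡ 2
Check: 2 mod 3 = 2 ✓, 2 mod 5 = 2 ✓

x ≡ 2 (mod 15)


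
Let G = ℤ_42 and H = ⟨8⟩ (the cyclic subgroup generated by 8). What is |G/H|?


|⟨8⟩| = n / gcd(8, 42) = 42 / 2 = 21
H is normal (ℤ_42 is abelian).
|G/H| = |G| / |H| = 42 / 21 = 2

|G/H| = 2


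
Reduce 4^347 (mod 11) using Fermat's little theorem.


Fermat's little theorem: if p is prime and gcd(a,p)=1, then a^(p-1) ≡ 1 (mod p)
p = 11 is prime, gcd(4,11) = 1
Reduce exponent: 347 mod 10 = 7
So 4^347 ≡ 4^7 (mod 11)
4^7 mod 11 = 5

4^347 ≡ 5 (mod 11)


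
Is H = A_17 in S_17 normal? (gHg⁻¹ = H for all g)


H = A_17 in S_17
A_17 has index 2 in S_17, and every subgroup of index 2 is normal

Yes, normal subgroup


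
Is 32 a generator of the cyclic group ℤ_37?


g generates ℤ_n iff gcd(g, n) = 1
gcd(32, 37) = 1
Since gcd = 1, 32 is a generator.

Yes, 32 generates ℤ_37


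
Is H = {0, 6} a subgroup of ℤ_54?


Subgroup test for H = {0, 6} in (ℤ_54, +):
(1) 0 ∈ H? Yes
(2) Closure: for all a,b ∈ H, (a+b) mod 54 ∈ H? No  [counterexample: 6 + 6 = 12 ∉ H]
(3) Inverses: for all a ∈ H, -a mod 54 ∈ H? No

No, H is not a subgroup of ℤ_54


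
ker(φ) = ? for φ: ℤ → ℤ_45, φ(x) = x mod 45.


Kernel = preimage of identity
ker(φ) = {x ∈ ℤ : x ≡ 0 (mod 45)} = 45ℤ = {0, ±45, ±90, ...}

ker(φ) = 45ℤ


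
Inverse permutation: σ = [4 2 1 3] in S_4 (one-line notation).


To find σ⁻¹, swap domain and range:
σ(1) = 4 → σ⁻¹(4) = 1
σ(2) = 2 → σ⁻¹(2) = 2
σ(3) = 1 → σ⁻¹(1) = 3
σ(4) = 3 → σ⁻¹(3) = 4

σ⁻¹ = [3 2 4 1]


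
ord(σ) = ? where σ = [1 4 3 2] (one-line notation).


Cycle decomposition: (2 4)
Cycle lengths: 2
Order = lcm(2) = 2

ord(σ) = 2


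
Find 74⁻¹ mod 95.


Use the extended Euclidean algorithm to write 1 = 74·s + 95·t; then s mod 95 is the inverse.
Euclidean algorithm:
  74 = 0·95 + 74
  95 = 1·74 + 21
  74 = 3·21 + 11
  21 = 1·11 + 10
  11 = 1·10 + 1
  10 = 10·1 + 0
gcd(74,95) = 1
Back-substitution gives: 74·(9) + 95·(-7) = 1
So 74⁻¹ ≡ 9 ≡ 9 (mod 95)
Check: 74 × 9 = 666 ≡ 1 (mod 95) ✓

74⁻¹ ≡ 9 (mod 95)


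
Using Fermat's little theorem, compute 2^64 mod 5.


Fermat's little theorem: if p is prime and gcd(a,p)=1, then a^(p-1) ≡ 1 (mod p)
p = 5 is prime, gcd(2,5) = 1
Reduce exponent: 64 mod 4 = 0
So 2^64 ≡ 2^0 (mod 5)
2^0 = 1

2^64 ≡ 1 (mod 5)


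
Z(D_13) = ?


Z(G) = {g ∈ G | gx = xg for all x ∈ G}
For odd n, Z(D_n) = {e}: no nontrivial rotation commutes with all reflections

Z(D_13) = {e}


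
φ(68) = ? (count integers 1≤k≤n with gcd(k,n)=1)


Factor n: 68 = 2^2 × 17
φ(n) = n · ∏(1 - 1/p) over distinct primes p | n
φ(68) = 68 · (1 - 1/2) · (1 - 1/17) = 32

φ(68) = 32


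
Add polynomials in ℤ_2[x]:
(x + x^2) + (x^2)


Add coefficients mod 2:
x^0: 0 + 0 = 0 (mod 2)
x^1: 1 + 0 = 1 (mod 2)
x^2: 1 + 1 = 0 (mod 2)
Result: x

f + g = x


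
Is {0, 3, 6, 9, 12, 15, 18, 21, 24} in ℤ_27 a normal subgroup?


H = {0, 3, 6, 9, 12, 15, 18, 21, 24} in ℤ_27
ℤ_27 is abelian; every subgroup of an abelian group is normal

Yes, normal subgroup


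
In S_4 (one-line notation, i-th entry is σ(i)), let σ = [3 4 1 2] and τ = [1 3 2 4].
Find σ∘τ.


σ∘τ: apply τ first, then σ
1 →τ 1 →σ 3
2 →τ 3 →σ 1
3 →τ 2 →σ 4
4 →τ 4 →σ 2

σ∘τ = [3 1 4 2]


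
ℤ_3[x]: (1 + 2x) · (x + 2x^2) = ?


Expand and collect like terms; reduce coefficients mod 3:
x^0: 1·0 = 0 ≡ 0 (mod 3)
x^1: 1·1 + 2·0 = 1 ≡ 1 (mod 3)
x^2: 1·2 + 2·1 = 4 ≡ 1 (mod 3)
x^3: 2·2 = 4 ≡ 1 (mod 3)
Result: x + x^2 + x^3

f · g = x + x^2 + x^3


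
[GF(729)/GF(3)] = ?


GF(729) = GF(3^6), so the extension degree is 6

[GF(729)/GF(3)] = 6


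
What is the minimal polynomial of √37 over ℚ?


√37 satisfies x² - 37 = 0, irreducible over ℚ since 37 is squarefree

Minimal polynomial: x² - 37


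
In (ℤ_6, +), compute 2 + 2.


Operation: addition mod 6
2 + 2 = (a + b) mod 6 with a = 2, b = 2

2 + 2 = 4


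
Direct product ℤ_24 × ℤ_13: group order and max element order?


|ℤ_24 × ℤ_13| = 24 × 13 = 312
Max element order = lcm(24,13) = 312
Cyclic? Yes (gcd=1)

|ℤ_24×ℤ_13| = 312, max element order = 312


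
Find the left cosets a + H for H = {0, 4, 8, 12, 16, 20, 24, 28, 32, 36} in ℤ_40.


H = {0, 4, 8, 12, 16, 20, 24, 28, 32, 36}, |H| = 10
Number of cosets = |G|/|H| = 40/10 = 4
0 + H = {0, 4, 8, 12, 16, 20, 24, 28, 32, 36}
1 + H = {1, 5, 9, 13, 17, 21, 25, 29, 33, 37}
2 + H = {2, 6, 10, 14, 18, 22, 26, 30, 34, 38}
3 + H = {3, 7, 11, 15, 19, 23, 27, 31, 35, 39}

Cosets: 0+H={0,4,8,12,16,20,24,28,32,36}; 1+H={1,5,9,13,17,21,25,29,33,37}; 2+H={2,6,10,14,18,22,26,30,34,38}; 3+H={3,7,11,15,19,23,27,31,35,39}


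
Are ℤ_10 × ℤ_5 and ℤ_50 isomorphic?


Comparing ℤ_10 × ℤ_5 and ℤ_50:
gcd(10,5) = 5 ≠ 1. Max element order in ℤ_10×ℤ_5 is lcm(10,5) = 10 < 50, so it has no element of order 50

No, ℤ_10 × ℤ_5 ≇ ℤ_50


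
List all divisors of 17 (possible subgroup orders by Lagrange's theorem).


Lagrange's theorem: |H| divides |G|
|G| = 17
Divisors of 17: 1, 17

Possible subgroup orders: {1, 17}


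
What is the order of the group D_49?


|D_n| = 2n (n rotations and n reflections)
|D_49| = 2×49 = 98

|D_49| = 98


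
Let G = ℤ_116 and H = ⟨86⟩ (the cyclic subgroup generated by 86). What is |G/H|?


|⟨86⟩| = n / gcd(86, 116) = 116 / 2 = 58
H is normal (ℤ_116 is abelian).
|G/H| = |G| / |H| = 116 / 58 = 2

|G/H| = 2


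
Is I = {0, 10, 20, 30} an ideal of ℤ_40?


Check ideal conditions for I = {0, 10, 20, 30} in ℤ_40:
(1) I is an additive subgroup? Yes
(2) For r ∈ ℤ_40 and a ∈ I: r·a ∈ I? Yes

Yes, I is an ideal of ℤ_40


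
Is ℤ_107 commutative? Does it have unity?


ℤ_107 is a commutative ring with unity 1; 107 is prime, so ℤ_107 is a field (hence an integral domain)
Commutative: Yes
Integral domain: Yes
Has unity: Yes

ℤ_107: Commutative=Yes, Unity=Yes


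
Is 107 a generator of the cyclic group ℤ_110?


g generates ℤ_n iff gcd(g, n) = 1
gcd(107, 110) = 1
Since gcd = 1, 107 is a generator.

Yes, 107 generates ℤ_110


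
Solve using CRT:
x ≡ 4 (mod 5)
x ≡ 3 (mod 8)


m₁ = 5, m₂ = 8, gcd = 1, so CRT applies. M = m₁·m₂ = 40
Let M₁ = M/m₁ = 8, M₂ = M/m₂ = 5
Find y₁ ≡ M₁⁻¹ (mod m₁): 8⁻¹ ≡ 2 (mod 5)
Find y₂ ≡ M₂⁻¹ (mod m₂): 5⁻¹ ≡ 5 (mod 8)
x = a₁·M₁·y₁ + a₂·M₂·y₂ = 4·8·2 + 3·5·5 = 139
Reduce mod 40: x ≡ 19
Check: 19 mod 5 = 4 ✓, 19 mod 8 = 3 ✓

x ≡ 19 (mod 40)


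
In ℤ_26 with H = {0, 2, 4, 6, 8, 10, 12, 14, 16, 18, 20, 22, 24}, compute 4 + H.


4 + H = {4 + h (mod 26) : h ∈ H}
4+0=4, 4+2=6, 4+4=8, 4+6=10, 4+8=12, 4+10=14, 4+12=16, 4+14=18, 4+16=20, 4+18=22, 4+20=24, 4+22=0, 4+24=2
4 + H = {0, 2, 4, 6, 8, 10, 12, 14, 16, 18, 20, 22, 24} = 0 + H

4 + H = {0, 2, 4, 6, 8, 10, 12, 14, 16, 18, 20, 22, 24}


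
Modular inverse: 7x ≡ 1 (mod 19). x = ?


Use the extended Euclidean algorithm to write 1 = 7·s + 19·t; then s mod 19 is the inverse.
Euclidean algorithm:
  7 = 0·19 + 7
  19 = 2·7 + 5
  7 = 1·5 + 2
  5 = 2·2 + 1
  2 = 2·1 + 0
gcd(7,19) = 1
Back-substitution gives: 7·(-8) + 19·(3) = 1
So 7⁻¹ ≡ -8 ≡ 11 (mod 19)
Check: 7 × 11 = 77 ≡ 1 (mod 19) ✓

7⁻¹ ≡ 11 (mod 19)


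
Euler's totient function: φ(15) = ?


φ(n) = count of k ∈ {1,...,n} with gcd(k,n)=1
Coprimes to 15: {1, 2, 4, 7, 8, 11, 13, 14}
Count: 8

φ(15) = 8


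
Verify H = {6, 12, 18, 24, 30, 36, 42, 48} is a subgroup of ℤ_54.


Subgroup test for H = {6, 12, 18, 24, 30, 36, 42, 48} in (ℤ_54, +):
(1) 0 ∈ H? No
(2) Closure: for all a,b ∈ H, (a+b) mod 54 ∈ H? No  [counterexample: 6 + 48 = 0 ∉ H]
(3) Inverses: for all a ∈ H, -a mod 54 ∈ H? Yes

No, H is not a subgroup of ℤ_54


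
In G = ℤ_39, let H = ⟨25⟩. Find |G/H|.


|⟨25⟩| = n / gcd(25, 39) = 39 / 1 = 39
H is normal (ℤ_39 is abelian).
|G/H| = |G| / |H| = 39 / 39 = 1

|G/H| = 1


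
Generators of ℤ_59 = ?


g generates ℤ_n iff gcd(g,n) = 1
Prime factors of 59: 59
Generators are g ∈ {1,...,58} not divisible by any of these primes.
Generators: {1, 2, 3, 4, 5, 6, 7, 8, 9, 10, 11, 12, 13, 14, 15, 16, 17, 18, 19, 20, 21, 22, 23, 24, 25, 26, 27, 28, 29, 30, 31, 32, 33, 34, 35, 36, 37, 38, 39, 40, 41, 42, 43, 44, 45, 46, 47, 48, 49, 50, 51, 52, 53, 54, 55, 56, 57, 58}
Number of generators = φ(59) = 58

Generators of ℤ_59 = {1, 2, 3, 4, 5, 6, 7, 8, 9, 10, 11, 12, 13, 14, 15, 16, 17, 18, 19, 20, 21, 22, 23, 24, 25, 26, 27, 28, 29, 30, 31, 32, 33, 34, 35, 36, 37, 38, 39, 40, 41, 42, 43, 44, 45, 46, 47, 48, 49, 50, 51, 52, 53, 54, 55, 56, 57, 58}


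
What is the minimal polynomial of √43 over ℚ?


√43 satisfies x² - 43 = 0, irreducible over ℚ since 43 is squarefree

Minimal polynomial: x² - 43


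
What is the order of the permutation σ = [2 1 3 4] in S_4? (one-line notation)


Cycle decomposition: (1 2)
Cycle lengths: 2
Order = lcm(2) = 2

ord(σ) = 2


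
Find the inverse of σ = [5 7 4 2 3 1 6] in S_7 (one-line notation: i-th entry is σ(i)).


To find σ⁻¹, swap domain and range:
σ(1) = 5 → σ⁻¹(5) = 1
σ(2) = 7 → σ⁻¹(7) = 2
σ(3) = 4 → σ⁻¹(4) = 3
σ(4) = 2 → σ⁻¹(2) = 4
σ(5) = 3 → σ⁻¹(3) = 5
σ(6) = 1 → σ⁻¹(1) = 6
σ(7) = 6 → σ⁻¹(6) = 7

σ⁻¹ = [6 4 5 3 1 7 2]


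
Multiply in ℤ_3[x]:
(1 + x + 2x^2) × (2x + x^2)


Expand and collect like terms; reduce coefficients mod 3:
x^0: 1·0 = 0 ≡ 0 (mod 3)
x^1: 1·2 + 1·0 = 2 ≡ 2 (mod 3)
x^2: 1·1 + 1·2 + 2·0 = 3 ≡ 0 (mod 3)
x^3: 1·1 + 2·2 = 5 ≡ 2 (mod 3)
x^4: 2·1 = 2 ≡ 2 (mod 3)
Result: 2x + 2x^3 + 2x^4

f · g = 2x + 2x^3 + 2x^4


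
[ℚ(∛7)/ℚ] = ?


∛7 has minimal polynomial x³ - 7 (irreducible over ℚ since 7 is not a perfect cube)

[ℚ(∛7)/ℚ] = 3


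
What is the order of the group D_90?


|D_n| = 2n (n rotations and n reflections)
|D_90| = 2×90 = 180

|D_90| = 180


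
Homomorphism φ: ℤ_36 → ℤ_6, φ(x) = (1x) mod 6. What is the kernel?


Kernel = preimage of identity
ker(φ) = {x ∈ ℤ_36 : 1x ≡ 0 (mod 6)}. Since 6 | 36, φ is well-defined. The kernel is the cyclic subgroup ⟨6⟩ of ℤ_36 (order 6), i.e. {0, 6, 12, 18, 24, 30}

ker(φ) = {0, 6, 12, 18, 24, 30}


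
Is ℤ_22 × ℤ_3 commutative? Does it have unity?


Direct product ring; commutative with unity (1,1); but (1,0)·(0,1) = (0,0) gives zero divisors, so not an integral domain
Commutative: Yes
Integral domain: No
Has unity: Yes

ℤ_22 × ℤ_3: Commutative=Yes, Unity=Yes


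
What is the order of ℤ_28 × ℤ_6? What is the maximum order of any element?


|ℤ_28 × ℤ_6| = 28 × 6 = 168
Max element order = lcm(28,6) = 84
Cyclic? No (gcd=2)

|ℤ_28×ℤ_6| = 168, max element order = 84


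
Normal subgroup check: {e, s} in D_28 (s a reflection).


H = {e, s} in D_28 (s a reflection)
r·s·r⁻¹ = sr⁻² ≠ s for n ≥ 3, so {e, s} is not closed under conjugation

No, not a normal subgroup


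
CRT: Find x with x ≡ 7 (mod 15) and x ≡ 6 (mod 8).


m₁ = 15, m₂ = 8, gcd = 1, so CRT applies. M = m₁·m₂ = 120
Let M₁ = M/m₁ = 8, M₂ = M/m₂ = 15
Find y₁ ≡ M₁⁻¹ (mod m₁): 8⁻¹ ≡ 2 (mod 15)
Find y₂ ≡ M₂⁻¹ (mod m₂): 15⁻¹ ≡ 7 (mod 8)
x = a₁·M₁·y₁ + a₂·M₂·y₂ = 7·8·2 + 6·15·7 = 742
Reduce mod 120: x ≡ 22
Check: 22 mod 15 = 7 ✓, 22 mod 8 = 6 ✓

x ≡ 22 (mod 120)


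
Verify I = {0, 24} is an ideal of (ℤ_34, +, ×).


Check ideal conditions for I = {0, 24} in ℤ_34:
(1) I is an additive subgroup? No
(2) For r ∈ ℤ_34 and a ∈ I: r·a ∈ I? No  [counterexample: r=2, a=24, r·a mod 34 = 14 ∉ I]

No, I is not an ideal of ℤ_34


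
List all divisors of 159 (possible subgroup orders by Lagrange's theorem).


Lagrange's theorem: |H| divides |G|
|G| = 159
Divisors of 159: 1, 3, 53, 159

Possible subgroup orders: {1, 3, 53, 159}


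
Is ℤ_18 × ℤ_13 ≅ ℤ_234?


Comparing ℤ_18 × ℤ_13 and ℤ_234:
gcd(18,13) = 1, so ℤ_18 × ℤ_13 ≅ ℤ_234 (CRT)

Yes, ℤ_18 × ℤ_13 ≅ ℤ_234


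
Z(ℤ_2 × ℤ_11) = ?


Z(G) = {g ∈ G | gx = xg for all x ∈ G}
Direct product of abelian groups is abelian, so Z(G) = G

Z(ℤ_2 × ℤ_11) = ℤ_2 × ℤ_11


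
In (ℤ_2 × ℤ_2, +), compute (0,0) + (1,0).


Operation: componentwise addition mod (2, 2)
(0,0) + (1,0) = ((a₁+b₁) mod 2, (a₂+b₂) mod 2) with a = (0,0), b = (1,0)

(0,0) + (1,0) = (1,0)


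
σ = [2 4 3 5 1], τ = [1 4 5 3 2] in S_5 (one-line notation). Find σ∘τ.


σ∘τ: apply τ first, then σ
1 →τ 1 →σ 2
2 →τ 4 →σ 5
3 →τ 5 →σ 1
4 →τ 3 →σ 3
5 →τ 2 →σ 4

σ∘τ = [2 5 1 3 4]


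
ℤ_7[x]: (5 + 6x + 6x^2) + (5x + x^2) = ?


Add coefficients mod 7:
x^0: 5 + 0 = 5 (mod 7)
x^1: 6 + 5 = 4 (mod 7)
x^2: 6 + 1 = 0 (mod 7)
Result: 5 + 4x

f + g = 5 + 4x


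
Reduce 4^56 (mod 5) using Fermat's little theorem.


Fermat's little theorem: if p is prime and gcd(a,p)=1, then a^(p-1) ≡ 1 (mod p)
p = 5 is prime, gcd(4,5) = 1
Reduce exponent: 56 mod 4 = 0
So 4^56 ≡ 4^0 (mod 5)
4^0 = 1

4^56 ≡ 1 (mod 5)


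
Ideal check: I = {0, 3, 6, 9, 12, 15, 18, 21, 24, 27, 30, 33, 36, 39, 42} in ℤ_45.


Check ideal conditions for I = {0, 3, 6, 9, 12, 15, 18, 21, 24, 27, 30, 33, 36, 39, 42} in ℤ_45:
(1) I is an additive subgroup? Yes
(2) For r ∈ ℤ_45 and a ∈ I: r·a ∈ I? Yes

Yes, I is an ideal of ℤ_45


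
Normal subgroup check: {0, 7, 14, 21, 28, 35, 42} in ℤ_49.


H = {0, 7, 14, 21, 28, 35, 42} in ℤ_49
ℤ_49 is abelian; every subgroup of an abelian group is normal

Yes, normal subgroup


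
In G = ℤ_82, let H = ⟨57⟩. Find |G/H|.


|⟨57⟩| = n / gcd(57, 82) = 82 / 1 = 82
H is normal (ℤ_82 is abelian).
|G/H| = |G| / |H| = 82 / 82 = 1

|G/H| = 1


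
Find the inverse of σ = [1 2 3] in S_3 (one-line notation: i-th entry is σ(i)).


To find σ⁻¹, swap domain and range:
σ(1) = 1 → σ⁻¹(1) = 1
σ(2) = 2 → σ⁻¹(2) = 2
σ(3) = 3 → σ⁻¹(3) = 3

σ⁻¹ = [1 2 3]


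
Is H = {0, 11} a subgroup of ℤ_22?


Subgroup test for H = {0, 11} in (ℤ_22, +):
(1) 0 ∈ H? Yes
(2) Closure: for all a,b ∈ H, (a+b) mod 22 ∈ H? Yes
(3) Inverses: for all a ∈ H, -a mod 22 ∈ H? Yes

Yes, H is a subgroup of ℤ_22


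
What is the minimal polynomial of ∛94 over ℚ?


∛94 satisfies x³ - 94 = 0, irreducible over ℚ (no rational root; 94 is not a perfect cube)

Minimal polynomial: x³ - 94


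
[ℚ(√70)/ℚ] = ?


√70 has minimal polynomial x² - 70 (irreducible over ℚ since 70 is squarefree)

[ℚ(√70)/ℚ] = 2


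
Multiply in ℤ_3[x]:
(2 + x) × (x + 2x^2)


Expand and collect like terms; reduce coefficients mod 3:
x^0: 2·0 = 0 ≡ 0 (mod 3)
x^1: 2·1 + 1·0 = 2 ≡ 2 (mod 3)
x^2: 2·2 + 1·1 = 5 ≡ 2 (mod 3)
x^3: 1·2 = 2 ≡ 2 (mod 3)
Result: 2x + 2x^2 + 2x^3

f · g = 2x + 2x^2 + 2x^3


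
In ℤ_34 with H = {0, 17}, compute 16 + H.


16 + H = {16 + h (mod 34) : h ∈ H}
16+0=16, 16+17=33

16 + H = {16, 33}


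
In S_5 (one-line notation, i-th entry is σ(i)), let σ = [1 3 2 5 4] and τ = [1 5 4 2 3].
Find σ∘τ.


σ∘τ: apply τ first, then σ
1 →τ 1 →σ 1
2 →τ 5 →σ 4
3 →τ 4 →σ 5
4 →τ 2 →σ 3
5 →τ 3 →σ 2

σ∘τ = [1 4 5 3 2]


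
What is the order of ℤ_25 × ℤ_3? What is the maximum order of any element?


|ℤ_25 × ℤ_3| = 25 × 3 = 75
Max element order = lcm(25,3) = 75
Cyclic? Yes (gcd=1)

|ℤ_25×ℤ_3| = 75, max element order = 75


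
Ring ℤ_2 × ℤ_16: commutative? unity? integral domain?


Direct product ring; commutative with unity (1,1); but (1,0)·(0,1) = (0,0) gives zero divisors, so not an integral domain
Commutative: Yes
Integral domain: No
Has unity: Yes

ℤ_2 × ℤ_16: Commutative=Yes, Unity=Yes
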